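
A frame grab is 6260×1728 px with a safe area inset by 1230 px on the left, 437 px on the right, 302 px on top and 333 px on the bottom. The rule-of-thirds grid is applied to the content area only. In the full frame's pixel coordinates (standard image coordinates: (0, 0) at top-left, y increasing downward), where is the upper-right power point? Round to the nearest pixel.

(4292, 666)

Content width = 6260 − 1230 − 437 = 4593 px; content height = 1728 − 302 − 333 = 1093 px.
Upper-right is two-thirds across and one-third down within the content area.
x = 1230 + 2 × 4593/3 = 1230 + 3062.00 ≈ 4292
y = 302 + 1 × 1093/3 = 302 + 364.33 ≈ 666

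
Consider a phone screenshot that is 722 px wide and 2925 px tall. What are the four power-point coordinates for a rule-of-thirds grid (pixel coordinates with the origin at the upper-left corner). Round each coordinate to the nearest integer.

(241, 975), (481, 975), (241, 1950), (481, 1950)

One third of 722 is 240.67; one third of 2925 is 975.
Vertical third lines at x = 241 and x = 481; horizontal third lines at y = 975 and y = 1950.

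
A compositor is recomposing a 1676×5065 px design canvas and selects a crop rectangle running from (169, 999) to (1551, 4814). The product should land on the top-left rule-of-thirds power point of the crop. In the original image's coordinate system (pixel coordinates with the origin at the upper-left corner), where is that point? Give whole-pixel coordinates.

Crop width = 1551 − 169 = 1382 px; one third is 460.67 px.
Crop height = 4814 − 999 = 3815 px; one third is 1271.67 px.
The top-left point is one-third across and one-third down within the crop:
x = 169 + 1 × 460.67 ≈ 630; y = 999 + 1 × 1271.67 ≈ 2271.

x = 630 px, y = 2271 px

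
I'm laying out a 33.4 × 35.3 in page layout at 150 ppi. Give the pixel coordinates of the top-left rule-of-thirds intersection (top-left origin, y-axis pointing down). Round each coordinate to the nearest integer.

In pixels the canvas is 33.4 × 150 = 5010 wide and 35.3 × 150 = 5295 tall.
The top-left point is one-third across and one-third down:
x = 1 × 5010/3 ≈ 1670; y = 1 × 5295/3 ≈ 1765.

(1670, 1765)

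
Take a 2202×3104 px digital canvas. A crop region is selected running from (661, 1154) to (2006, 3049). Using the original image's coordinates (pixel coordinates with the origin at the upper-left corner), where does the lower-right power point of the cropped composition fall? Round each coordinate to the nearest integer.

(1558, 2417)

Crop width = 2006 − 661 = 1345 px; one third is 448.33 px.
Crop height = 3049 − 1154 = 1895 px; one third is 631.67 px.
The lower-right point is two-thirds across and two-thirds down within the crop:
x = 661 + 2 × 448.33 ≈ 1558; y = 1154 + 2 × 631.67 ≈ 2417.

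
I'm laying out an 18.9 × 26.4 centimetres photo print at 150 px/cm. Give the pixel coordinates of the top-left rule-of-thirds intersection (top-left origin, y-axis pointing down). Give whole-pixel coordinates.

(945, 1320)

In pixels the canvas is 18.9 × 150 = 2835 wide and 26.4 × 150 = 3960 tall.
The top-left point is one-third across and one-third down:
x = 1 × 2835/3 ≈ 945; y = 1 × 3960/3 ≈ 1320.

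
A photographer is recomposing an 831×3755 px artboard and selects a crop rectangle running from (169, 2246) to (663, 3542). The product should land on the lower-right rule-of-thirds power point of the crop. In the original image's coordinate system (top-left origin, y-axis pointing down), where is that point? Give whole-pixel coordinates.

Crop width = 663 − 169 = 494 px; one third is 164.67 px.
Crop height = 3542 − 2246 = 1296 px; one third is 432.00 px.
The lower-right point is two-thirds across and two-thirds down within the crop:
x = 169 + 2 × 164.67 ≈ 498; y = 2246 + 2 × 432.00 ≈ 3110.

(498, 3110)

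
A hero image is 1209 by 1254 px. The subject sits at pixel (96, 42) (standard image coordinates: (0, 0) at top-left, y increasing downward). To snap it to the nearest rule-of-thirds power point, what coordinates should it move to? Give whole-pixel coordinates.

Third lines: x ∈ {403, 806}, y ∈ {418, 836}.
96 is closer to x = 403; 42 is closer to y = 418.
So the nearest intersection is the upper-left power point.

(403, 418)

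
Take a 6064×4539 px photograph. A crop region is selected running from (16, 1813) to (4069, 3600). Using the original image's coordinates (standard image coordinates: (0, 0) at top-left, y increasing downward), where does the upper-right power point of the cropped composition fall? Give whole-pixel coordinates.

Crop width = 4069 − 16 = 4053 px; one third is 1351.00 px.
Crop height = 3600 − 1813 = 1787 px; one third is 595.67 px.
The upper-right point is two-thirds across and one-third down within the crop:
x = 16 + 2 × 1351.00 ≈ 2718; y = 1813 + 1 × 595.67 ≈ 2409.

(2718, 2409)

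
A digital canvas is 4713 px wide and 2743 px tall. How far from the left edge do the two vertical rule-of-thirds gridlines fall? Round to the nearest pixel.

4713 / 3 = 1571, so the vertical lines sit at one and two thirds of 4713.

x = 1571 px and x = 3142 px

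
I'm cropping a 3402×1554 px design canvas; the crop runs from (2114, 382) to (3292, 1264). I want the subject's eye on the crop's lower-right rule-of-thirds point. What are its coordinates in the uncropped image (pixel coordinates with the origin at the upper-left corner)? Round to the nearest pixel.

(2899, 970)

Crop width = 3292 − 2114 = 1178 px; one third is 392.67 px.
Crop height = 1264 − 382 = 882 px; one third is 294.00 px.
The lower-right point is two-thirds across and two-thirds down within the crop:
x = 2114 + 2 × 392.67 ≈ 2899; y = 382 + 2 × 294.00 ≈ 970.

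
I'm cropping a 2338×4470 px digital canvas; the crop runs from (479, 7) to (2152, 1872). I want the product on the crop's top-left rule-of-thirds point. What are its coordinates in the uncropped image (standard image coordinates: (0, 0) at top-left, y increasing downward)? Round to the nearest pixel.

(1037, 629)

Crop width = 2152 − 479 = 1673 px; one third is 557.67 px.
Crop height = 1872 − 7 = 1865 px; one third is 621.67 px.
The top-left point is one-third across and one-third down within the crop:
x = 479 + 1 × 557.67 ≈ 1037; y = 7 + 1 × 621.67 ≈ 629.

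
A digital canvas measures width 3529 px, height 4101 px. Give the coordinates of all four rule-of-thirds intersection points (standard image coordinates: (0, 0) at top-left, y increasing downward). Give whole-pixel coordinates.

(1176, 1367), (2353, 1367), (1176, 2734), (2353, 2734)

One third of 3529 is 1176.33; one third of 4101 is 1367.
Vertical third lines at x = 1176 and x = 2353; horizontal third lines at y = 1367 and y = 2734.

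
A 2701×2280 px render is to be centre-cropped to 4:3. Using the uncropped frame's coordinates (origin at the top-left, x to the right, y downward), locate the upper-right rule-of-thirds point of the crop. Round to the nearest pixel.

x = 1801 px, y = 802 px

2701/2280 < 4/3, so the 4:3 crop keeps the full width 2701 and trims height to 2701 × 3/4 = 2025.75 px.
Top offset = (2280 − 2025.75)/2 = 127.12 px; left offset = 0.
Upper-right is two-thirds across and one-third down within the crop:
x = 0.00 + 2 × 2701.00/3 ≈ 1801; y = 127.12 + 1 × 2025.75/3 ≈ 802.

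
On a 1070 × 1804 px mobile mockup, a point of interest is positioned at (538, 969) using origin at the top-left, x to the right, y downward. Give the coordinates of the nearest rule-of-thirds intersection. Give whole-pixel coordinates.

Third lines: x ∈ {357, 713}, y ∈ {601, 1203}.
538 is closer to x = 713; 969 is closer to y = 1203.
So the nearest intersection is the lower-right power point.

x = 713 px, y = 1203 px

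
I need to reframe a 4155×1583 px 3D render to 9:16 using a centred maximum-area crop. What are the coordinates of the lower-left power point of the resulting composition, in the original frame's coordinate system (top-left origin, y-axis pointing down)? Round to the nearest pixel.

4155/1583 > 9/16, so the 9:16 crop keeps the full height 1583 and trims width to 1583 × 9/16 = 890.44 px.
Left offset = (4155 − 890.44)/2 = 1632.28 px; top offset = 0.
Lower-left is one-third across and two-thirds down within the crop:
x = 1632.28 + 1 × 890.44/3 ≈ 1929; y = 0.00 + 2 × 1583.00/3 ≈ 1055.

x = 1929 px, y = 1055 px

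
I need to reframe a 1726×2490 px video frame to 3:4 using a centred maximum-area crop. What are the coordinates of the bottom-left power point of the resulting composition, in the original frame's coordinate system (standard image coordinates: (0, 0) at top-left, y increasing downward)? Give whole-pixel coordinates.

(575, 1629)

1726/2490 < 3/4, so the 3:4 crop keeps the full width 1726 and trims height to 1726 × 4/3 = 2301.33 px.
Top offset = (2490 − 2301.33)/2 = 94.33 px; left offset = 0.
Bottom-left is one-third across and two-thirds down within the crop:
x = 0.00 + 1 × 1726.00/3 ≈ 575; y = 94.33 + 2 × 2301.33/3 ≈ 1629.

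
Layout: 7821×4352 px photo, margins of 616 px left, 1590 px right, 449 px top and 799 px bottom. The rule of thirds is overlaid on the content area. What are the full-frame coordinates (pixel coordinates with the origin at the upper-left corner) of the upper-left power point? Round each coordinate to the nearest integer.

x = 2488 px, y = 1484 px

Content width = 7821 − 616 − 1590 = 5615 px; content height = 4352 − 449 − 799 = 3104 px.
Upper-left is one-third across and one-third down within the content area.
x = 616 + 1 × 5615/3 = 616 + 1871.67 ≈ 2488
y = 449 + 1 × 3104/3 = 449 + 1034.67 ≈ 1484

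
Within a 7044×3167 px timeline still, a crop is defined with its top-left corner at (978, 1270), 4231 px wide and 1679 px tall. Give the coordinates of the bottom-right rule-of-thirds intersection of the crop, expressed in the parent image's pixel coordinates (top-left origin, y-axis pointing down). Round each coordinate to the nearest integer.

(3799, 2389)

One third of the crop width 4231 is 1410.33 px.
One third of the crop height 1679 is 559.67 px.
The bottom-right point is two-thirds across and two-thirds down within the crop:
x = 978 + 2 × 1410.33 ≈ 3799; y = 1270 + 2 × 559.67 ≈ 2389.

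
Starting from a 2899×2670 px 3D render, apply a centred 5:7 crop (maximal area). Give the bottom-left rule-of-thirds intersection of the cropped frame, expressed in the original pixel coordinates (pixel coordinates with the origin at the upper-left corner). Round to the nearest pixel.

x = 1132 px, y = 1780 px

2899/2670 > 5/7, so the 5:7 crop keeps the full height 2670 and trims width to 2670 × 5/7 = 1907.14 px.
Left offset = (2899 − 1907.14)/2 = 495.93 px; top offset = 0.
Bottom-left is one-third across and two-thirds down within the crop:
x = 495.93 + 1 × 1907.14/3 ≈ 1132; y = 0.00 + 2 × 2670.00/3 ≈ 1780.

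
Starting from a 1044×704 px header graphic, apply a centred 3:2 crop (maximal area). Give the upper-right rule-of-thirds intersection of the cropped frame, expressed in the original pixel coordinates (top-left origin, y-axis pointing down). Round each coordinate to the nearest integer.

x = 696 px, y = 236 px

1044/704 < 3/2, so the 3:2 crop keeps the full width 1044 and trims height to 1044 × 2/3 = 696.00 px.
Top offset = (704 − 696.00)/2 = 4.00 px; left offset = 0.
Upper-right is two-thirds across and one-third down within the crop:
x = 0.00 + 2 × 1044.00/3 ≈ 696; y = 4.00 + 1 × 696.00/3 ≈ 236.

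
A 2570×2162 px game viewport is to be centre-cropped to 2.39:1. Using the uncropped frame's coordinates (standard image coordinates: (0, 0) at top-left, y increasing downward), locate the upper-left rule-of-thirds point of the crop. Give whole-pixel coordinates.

x = 857 px, y = 902 px

2570/2162 < 2.39/1, so the 2.39:1 crop keeps the full width 2570 and trims height to 2570 × 1/2.39 = 1075.31 px.
Top offset = (2162 − 1075.31)/2 = 543.34 px; left offset = 0.
Upper-left is one-third across and one-third down within the crop:
x = 0.00 + 1 × 2570.00/3 ≈ 857; y = 543.34 + 1 × 1075.31/3 ≈ 902.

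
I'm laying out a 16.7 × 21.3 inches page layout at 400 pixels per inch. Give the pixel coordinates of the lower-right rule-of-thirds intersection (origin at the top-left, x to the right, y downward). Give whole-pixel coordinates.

x = 4453 px, y = 5680 px

In pixels the canvas is 16.7 × 400 = 6680 wide and 21.3 × 400 = 8520 tall.
The lower-right point is two-thirds across and two-thirds down:
x = 2 × 6680/3 ≈ 4453; y = 2 × 8520/3 ≈ 5680.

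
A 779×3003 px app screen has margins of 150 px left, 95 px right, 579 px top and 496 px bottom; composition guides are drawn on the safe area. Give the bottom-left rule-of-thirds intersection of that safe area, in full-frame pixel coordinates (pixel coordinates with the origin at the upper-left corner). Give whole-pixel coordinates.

Content width = 779 − 150 − 95 = 534 px; content height = 3003 − 579 − 496 = 1928 px.
Bottom-left is one-third across and two-thirds down within the safe area.
x = 150 + 1 × 534/3 = 150 + 178.00 ≈ 328
y = 579 + 2 × 1928/3 = 579 + 1285.33 ≈ 1864

(328, 1864)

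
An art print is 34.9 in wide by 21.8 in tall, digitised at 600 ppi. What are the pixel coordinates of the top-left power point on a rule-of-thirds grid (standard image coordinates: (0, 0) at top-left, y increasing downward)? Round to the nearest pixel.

In pixels the canvas is 34.9 × 600 = 20940 wide and 21.8 × 600 = 13080 tall.
The top-left point is one-third across and one-third down:
x = 1 × 20940/3 ≈ 6980; y = 1 × 13080/3 ≈ 4360.

(6980, 4360)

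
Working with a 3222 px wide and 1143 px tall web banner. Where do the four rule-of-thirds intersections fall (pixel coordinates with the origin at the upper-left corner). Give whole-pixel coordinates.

(1074, 381), (2148, 381), (1074, 762), (2148, 762)

One third of 3222 is 1074; one third of 1143 is 381.
Vertical third lines at x = 1074 and x = 2148; horizontal third lines at y = 381 and y = 762.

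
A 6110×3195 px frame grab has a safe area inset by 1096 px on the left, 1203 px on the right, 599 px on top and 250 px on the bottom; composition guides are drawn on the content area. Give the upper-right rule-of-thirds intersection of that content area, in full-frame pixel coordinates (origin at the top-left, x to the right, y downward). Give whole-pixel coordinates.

Content width = 6110 − 1096 − 1203 = 3811 px; content height = 3195 − 599 − 250 = 2346 px.
Upper-right is two-thirds across and one-third down within the content area.
x = 1096 + 2 × 3811/3 = 1096 + 2540.67 ≈ 3637
y = 599 + 1 × 2346/3 = 599 + 782.00 ≈ 1381

(3637, 1381)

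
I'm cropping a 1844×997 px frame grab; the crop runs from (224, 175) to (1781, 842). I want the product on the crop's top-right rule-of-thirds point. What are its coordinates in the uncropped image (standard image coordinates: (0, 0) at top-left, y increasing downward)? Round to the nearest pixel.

Crop width = 1781 − 224 = 1557 px; one third is 519.00 px.
Crop height = 842 − 175 = 667 px; one third is 222.33 px.
The top-right point is two-thirds across and one-third down within the crop:
x = 224 + 2 × 519.00 ≈ 1262; y = 175 + 1 × 222.33 ≈ 397.

(1262, 397)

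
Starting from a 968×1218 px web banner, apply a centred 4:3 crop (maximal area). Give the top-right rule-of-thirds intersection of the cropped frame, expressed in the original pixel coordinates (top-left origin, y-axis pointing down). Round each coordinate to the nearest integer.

x = 645 px, y = 488 px

968/1218 < 4/3, so the 4:3 crop keeps the full width 968 and trims height to 968 × 3/4 = 726.00 px.
Top offset = (1218 − 726.00)/2 = 246.00 px; left offset = 0.
Top-right is two-thirds across and one-third down within the crop:
x = 0.00 + 2 × 968.00/3 ≈ 645; y = 246.00 + 1 × 726.00/3 ≈ 488.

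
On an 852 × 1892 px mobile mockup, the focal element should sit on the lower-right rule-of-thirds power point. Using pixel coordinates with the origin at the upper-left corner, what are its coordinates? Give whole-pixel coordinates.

The lower-right point sits two-thirds of the way across and two-thirds of the way down.
x = 2 × 852/3 ≈ 568; y = 2 × 1892/3 ≈ 1261.

(568, 1261)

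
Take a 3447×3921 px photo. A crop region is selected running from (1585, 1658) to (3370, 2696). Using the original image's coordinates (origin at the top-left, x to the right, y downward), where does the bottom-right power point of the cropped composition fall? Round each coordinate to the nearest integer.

(2775, 2350)

Crop width = 3370 − 1585 = 1785 px; one third is 595.00 px.
Crop height = 2696 − 1658 = 1038 px; one third is 346.00 px.
The bottom-right point is two-thirds across and two-thirds down within the crop:
x = 1585 + 2 × 595.00 ≈ 2775; y = 1658 + 2 × 346.00 ≈ 2350.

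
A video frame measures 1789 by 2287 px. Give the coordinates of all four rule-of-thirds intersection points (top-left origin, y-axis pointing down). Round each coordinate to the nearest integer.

(596, 762), (1193, 762), (596, 1525), (1193, 1525)

One third of 1789 is 596.33; one third of 2287 is 762.33.
Vertical third lines at x = 596 and x = 1193; horizontal third lines at y = 762 and y = 1525.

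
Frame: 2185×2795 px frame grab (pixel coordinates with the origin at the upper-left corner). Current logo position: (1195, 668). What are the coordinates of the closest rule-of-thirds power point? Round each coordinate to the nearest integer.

Third lines: x ∈ {728, 1457}, y ∈ {932, 1863}.
1195 is closer to x = 1457; 668 is closer to y = 932.
So the nearest intersection is the upper-right power point.

(1457, 932)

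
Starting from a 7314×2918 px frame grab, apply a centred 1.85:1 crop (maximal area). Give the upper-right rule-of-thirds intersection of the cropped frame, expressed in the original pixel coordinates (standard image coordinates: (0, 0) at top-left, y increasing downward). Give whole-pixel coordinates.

(4557, 973)

7314/2918 > 1.85/1, so the 1.85:1 crop keeps the full height 2918 and trims width to 2918 × 1.85/1 = 5398.30 px.
Left offset = (7314 − 5398.30)/2 = 957.85 px; top offset = 0.
Upper-right is two-thirds across and one-third down within the crop:
x = 957.85 + 2 × 5398.30/3 ≈ 4557; y = 0.00 + 1 × 2918.00/3 ≈ 973.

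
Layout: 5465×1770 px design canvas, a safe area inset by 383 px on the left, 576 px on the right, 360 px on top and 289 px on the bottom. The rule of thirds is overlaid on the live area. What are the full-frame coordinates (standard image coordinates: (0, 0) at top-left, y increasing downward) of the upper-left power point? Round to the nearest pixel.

x = 1885 px, y = 734 px

Content width = 5465 − 383 − 576 = 4506 px; content height = 1770 − 360 − 289 = 1121 px.
Upper-left is one-third across and one-third down within the live area.
x = 383 + 1 × 4506/3 = 383 + 1502.00 ≈ 1885
y = 360 + 1 × 1121/3 = 360 + 373.67 ≈ 734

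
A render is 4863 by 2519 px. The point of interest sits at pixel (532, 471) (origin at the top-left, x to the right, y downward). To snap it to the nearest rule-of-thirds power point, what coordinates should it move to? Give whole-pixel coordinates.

x = 1621 px, y = 840 px

Third lines: x ∈ {1621, 3242}, y ∈ {840, 1679}.
532 is closer to x = 1621; 471 is closer to y = 840.
So the nearest intersection is the upper-left power point.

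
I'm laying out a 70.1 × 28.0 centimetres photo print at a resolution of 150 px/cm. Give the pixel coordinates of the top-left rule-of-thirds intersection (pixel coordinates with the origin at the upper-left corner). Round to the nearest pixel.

x = 3505 px, y = 1400 px

In pixels the canvas is 70.1 × 150 = 10515 wide and 28.0 × 150 = 4200 tall.
The top-left point is one-third across and one-third down:
x = 1 × 10515/3 ≈ 3505; y = 1 × 4200/3 ≈ 1400.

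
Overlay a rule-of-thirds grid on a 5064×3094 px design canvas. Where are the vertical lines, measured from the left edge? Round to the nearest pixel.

5064 / 3 = 1688, so the vertical lines sit at one and two thirds of 5064.

1688 px and 3376 px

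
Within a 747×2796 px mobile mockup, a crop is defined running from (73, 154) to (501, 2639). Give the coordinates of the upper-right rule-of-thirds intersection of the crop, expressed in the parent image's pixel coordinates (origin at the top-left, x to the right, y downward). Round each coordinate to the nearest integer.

x = 358 px, y = 982 px

Crop width = 501 − 73 = 428 px; one third is 142.67 px.
Crop height = 2639 − 154 = 2485 px; one third is 828.33 px.
The upper-right point is two-thirds across and one-third down within the crop:
x = 73 + 2 × 142.67 ≈ 358; y = 154 + 1 × 828.33 ≈ 982.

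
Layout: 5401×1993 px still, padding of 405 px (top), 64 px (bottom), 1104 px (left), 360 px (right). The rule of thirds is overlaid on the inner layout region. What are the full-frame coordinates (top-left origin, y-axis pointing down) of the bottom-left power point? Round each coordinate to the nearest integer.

Content width = 5401 − 1104 − 360 = 3937 px; content height = 1993 − 405 − 64 = 1524 px.
Bottom-left is one-third across and two-thirds down within the inner layout region.
x = 1104 + 1 × 3937/3 = 1104 + 1312.33 ≈ 2416
y = 405 + 2 × 1524/3 = 405 + 1016.00 ≈ 1421

(2416, 1421)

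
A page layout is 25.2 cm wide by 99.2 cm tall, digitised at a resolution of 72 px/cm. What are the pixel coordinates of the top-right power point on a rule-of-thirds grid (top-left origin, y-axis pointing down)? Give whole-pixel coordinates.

x = 1210 px, y = 2381 px

In pixels the canvas is 25.2 × 72 = 1814.4 wide and 99.2 × 72 = 7142.4 tall.
The top-right point is two-thirds across and one-third down:
x = 2 × 1814.4/3 ≈ 1210; y = 1 × 7142.4/3 ≈ 2381.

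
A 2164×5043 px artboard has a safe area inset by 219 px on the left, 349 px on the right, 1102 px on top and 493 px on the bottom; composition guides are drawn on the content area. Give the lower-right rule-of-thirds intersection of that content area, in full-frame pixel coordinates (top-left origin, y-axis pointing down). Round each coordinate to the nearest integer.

(1283, 3401)

Content width = 2164 − 219 − 349 = 1596 px; content height = 5043 − 1102 − 493 = 3448 px.
Lower-right is two-thirds across and two-thirds down within the content area.
x = 219 + 2 × 1596/3 = 219 + 1064.00 ≈ 1283
y = 1102 + 2 × 3448/3 = 1102 + 2298.67 ≈ 3401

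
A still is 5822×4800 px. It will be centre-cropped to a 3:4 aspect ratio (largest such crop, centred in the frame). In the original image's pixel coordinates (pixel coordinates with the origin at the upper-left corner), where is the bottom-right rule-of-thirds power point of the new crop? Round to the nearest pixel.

x = 3511 px, y = 3200 px

5822/4800 > 3/4, so the 3:4 crop keeps the full height 4800 and trims width to 4800 × 3/4 = 3600.00 px.
Left offset = (5822 − 3600.00)/2 = 1111.00 px; top offset = 0.
Bottom-right is two-thirds across and two-thirds down within the crop:
x = 1111.00 + 2 × 3600.00/3 ≈ 3511; y = 0.00 + 2 × 4800.00/3 ≈ 3200.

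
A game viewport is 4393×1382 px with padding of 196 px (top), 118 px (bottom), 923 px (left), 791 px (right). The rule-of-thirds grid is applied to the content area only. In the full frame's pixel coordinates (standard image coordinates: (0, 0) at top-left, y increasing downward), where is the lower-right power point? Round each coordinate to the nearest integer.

x = 2709 px, y = 908 px

Content width = 4393 − 923 − 791 = 2679 px; content height = 1382 − 196 − 118 = 1068 px.
Lower-right is two-thirds across and two-thirds down within the content area.
x = 923 + 2 × 2679/3 = 923 + 1786.00 ≈ 2709
y = 196 + 2 × 1068/3 = 196 + 712.00 ≈ 908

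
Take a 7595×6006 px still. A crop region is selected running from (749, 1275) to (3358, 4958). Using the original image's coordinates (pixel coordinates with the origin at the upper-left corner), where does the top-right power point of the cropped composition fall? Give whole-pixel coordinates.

Crop width = 3358 − 749 = 2609 px; one third is 869.67 px.
Crop height = 4958 − 1275 = 3683 px; one third is 1227.67 px.
The top-right point is two-thirds across and one-third down within the crop:
x = 749 + 2 × 869.67 ≈ 2488; y = 1275 + 1 × 1227.67 ≈ 2503.

(2488, 2503)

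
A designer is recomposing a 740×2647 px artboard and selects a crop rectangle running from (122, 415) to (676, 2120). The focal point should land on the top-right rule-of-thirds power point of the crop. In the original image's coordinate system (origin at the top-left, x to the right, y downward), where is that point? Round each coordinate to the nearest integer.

x = 491 px, y = 983 px

Crop width = 676 − 122 = 554 px; one third is 184.67 px.
Crop height = 2120 − 415 = 1705 px; one third is 568.33 px.
The top-right point is two-thirds across and one-third down within the crop:
x = 122 + 2 × 184.67 ≈ 491; y = 415 + 1 × 568.33 ≈ 983.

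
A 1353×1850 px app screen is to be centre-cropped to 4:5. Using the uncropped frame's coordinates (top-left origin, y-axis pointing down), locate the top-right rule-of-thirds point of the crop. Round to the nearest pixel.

(902, 643)

1353/1850 < 4/5, so the 4:5 crop keeps the full width 1353 and trims height to 1353 × 5/4 = 1691.25 px.
Top offset = (1850 − 1691.25)/2 = 79.38 px; left offset = 0.
Top-right is two-thirds across and one-third down within the crop:
x = 0.00 + 2 × 1353.00/3 ≈ 902; y = 79.38 + 1 × 1691.25/3 ≈ 643.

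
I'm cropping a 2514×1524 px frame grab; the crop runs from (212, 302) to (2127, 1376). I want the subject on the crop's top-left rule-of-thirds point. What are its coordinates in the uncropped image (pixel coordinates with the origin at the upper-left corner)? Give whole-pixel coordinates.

(850, 660)

Crop width = 2127 − 212 = 1915 px; one third is 638.33 px.
Crop height = 1376 − 302 = 1074 px; one third is 358.00 px.
The top-left point is one-third across and one-third down within the crop:
x = 212 + 1 × 638.33 ≈ 850; y = 302 + 1 × 358.00 ≈ 660.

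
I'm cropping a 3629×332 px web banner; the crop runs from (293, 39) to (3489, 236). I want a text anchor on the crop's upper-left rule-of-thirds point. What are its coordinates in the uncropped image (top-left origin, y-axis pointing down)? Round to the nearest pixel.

(1358, 105)

Crop width = 3489 − 293 = 3196 px; one third is 1065.33 px.
Crop height = 236 − 39 = 197 px; one third is 65.67 px.
The upper-left point is one-third across and one-third down within the crop:
x = 293 + 1 × 1065.33 ≈ 1358; y = 39 + 1 × 65.67 ≈ 105.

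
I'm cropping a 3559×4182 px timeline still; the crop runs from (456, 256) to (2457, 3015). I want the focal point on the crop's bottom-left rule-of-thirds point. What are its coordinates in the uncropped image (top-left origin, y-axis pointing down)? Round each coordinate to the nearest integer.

Crop width = 2457 − 456 = 2001 px; one third is 667.00 px.
Crop height = 3015 − 256 = 2759 px; one third is 919.67 px.
The bottom-left point is one-third across and two-thirds down within the crop:
x = 456 + 1 × 667.00 ≈ 1123; y = 256 + 2 × 919.67 ≈ 2095.

(1123, 2095)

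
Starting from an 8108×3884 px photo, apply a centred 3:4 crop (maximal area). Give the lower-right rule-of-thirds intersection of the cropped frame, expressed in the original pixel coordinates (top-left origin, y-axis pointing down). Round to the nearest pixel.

(4540, 2589)

8108/3884 > 3/4, so the 3:4 crop keeps the full height 3884 and trims width to 3884 × 3/4 = 2913.00 px.
Left offset = (8108 − 2913.00)/2 = 2597.50 px; top offset = 0.
Lower-right is two-thirds across and two-thirds down within the crop:
x = 2597.50 + 2 × 2913.00/3 ≈ 4540; y = 0.00 + 2 × 3884.00/3 ≈ 2589.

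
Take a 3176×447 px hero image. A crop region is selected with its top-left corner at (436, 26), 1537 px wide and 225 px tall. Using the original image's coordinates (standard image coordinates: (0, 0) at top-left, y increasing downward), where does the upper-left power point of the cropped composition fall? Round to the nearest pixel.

x = 948 px, y = 101 px

One third of the crop width 1537 is 512.33 px.
One third of the crop height 225 is 75.00 px.
The upper-left point is one-third across and one-third down within the crop:
x = 436 + 1 × 512.33 ≈ 948; y = 26 + 1 × 75.00 ≈ 101.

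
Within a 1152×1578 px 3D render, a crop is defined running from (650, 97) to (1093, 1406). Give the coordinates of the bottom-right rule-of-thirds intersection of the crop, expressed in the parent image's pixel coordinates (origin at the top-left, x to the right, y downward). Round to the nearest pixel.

(945, 970)

Crop width = 1093 − 650 = 443 px; one third is 147.67 px.
Crop height = 1406 − 97 = 1309 px; one third is 436.33 px.
The bottom-right point is two-thirds across and two-thirds down within the crop:
x = 650 + 2 × 147.67 ≈ 945; y = 97 + 2 × 436.33 ≈ 970.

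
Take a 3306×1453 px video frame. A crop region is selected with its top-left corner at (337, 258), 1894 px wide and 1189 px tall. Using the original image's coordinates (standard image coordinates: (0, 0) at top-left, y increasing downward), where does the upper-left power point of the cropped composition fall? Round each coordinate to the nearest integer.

One third of the crop width 1894 is 631.33 px.
One third of the crop height 1189 is 396.33 px.
The upper-left point is one-third across and one-third down within the crop:
x = 337 + 1 × 631.33 ≈ 968; y = 258 + 1 × 396.33 ≈ 654.

x = 968 px, y = 654 px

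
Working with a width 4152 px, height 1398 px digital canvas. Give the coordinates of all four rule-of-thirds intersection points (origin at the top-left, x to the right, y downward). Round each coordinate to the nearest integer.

(1384, 466), (2768, 466), (1384, 932), (2768, 932)

One third of 4152 is 1384; one third of 1398 is 466.
Vertical third lines at x = 1384 and x = 2768; horizontal third lines at y = 466 and y = 932.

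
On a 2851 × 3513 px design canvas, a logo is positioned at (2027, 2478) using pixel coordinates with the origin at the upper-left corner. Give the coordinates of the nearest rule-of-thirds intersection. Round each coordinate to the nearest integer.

Third lines: x ∈ {950, 1901}, y ∈ {1171, 2342}.
2027 is closer to x = 1901; 2478 is closer to y = 2342.
So the nearest intersection is the lower-right power point.

(1901, 2342)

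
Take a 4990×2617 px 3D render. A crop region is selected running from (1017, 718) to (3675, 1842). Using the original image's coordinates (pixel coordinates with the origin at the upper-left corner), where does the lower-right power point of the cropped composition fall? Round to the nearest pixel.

Crop width = 3675 − 1017 = 2658 px; one third is 886.00 px.
Crop height = 1842 − 718 = 1124 px; one third is 374.67 px.
The lower-right point is two-thirds across and two-thirds down within the crop:
x = 1017 + 2 × 886.00 ≈ 2789; y = 718 + 2 × 374.67 ≈ 1467.

x = 2789 px, y = 1467 px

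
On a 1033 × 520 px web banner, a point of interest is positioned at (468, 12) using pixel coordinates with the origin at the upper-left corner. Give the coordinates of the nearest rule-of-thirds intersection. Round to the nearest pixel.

(344, 173)

Third lines: x ∈ {344, 689}, y ∈ {173, 347}.
468 is closer to x = 344; 12 is closer to y = 173.
So the nearest intersection is the upper-left power point.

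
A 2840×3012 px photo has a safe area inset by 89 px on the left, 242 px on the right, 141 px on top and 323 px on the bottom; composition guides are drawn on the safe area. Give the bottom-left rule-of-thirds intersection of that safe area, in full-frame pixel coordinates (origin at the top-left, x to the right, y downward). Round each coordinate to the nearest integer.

Content width = 2840 − 89 − 242 = 2509 px; content height = 3012 − 141 − 323 = 2548 px.
Bottom-left is one-third across and two-thirds down within the safe area.
x = 89 + 1 × 2509/3 = 89 + 836.33 ≈ 925
y = 141 + 2 × 2548/3 = 141 + 1698.67 ≈ 1840

(925, 1840)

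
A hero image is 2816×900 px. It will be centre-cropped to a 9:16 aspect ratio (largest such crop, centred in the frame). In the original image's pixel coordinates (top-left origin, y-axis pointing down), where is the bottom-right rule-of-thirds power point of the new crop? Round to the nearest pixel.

2816/900 > 9/16, so the 9:16 crop keeps the full height 900 and trims width to 900 × 9/16 = 506.25 px.
Left offset = (2816 − 506.25)/2 = 1154.88 px; top offset = 0.
Bottom-right is two-thirds across and two-thirds down within the crop:
x = 1154.88 + 2 × 506.25/3 ≈ 1492; y = 0.00 + 2 × 900.00/3 ≈ 600.

(1492, 600)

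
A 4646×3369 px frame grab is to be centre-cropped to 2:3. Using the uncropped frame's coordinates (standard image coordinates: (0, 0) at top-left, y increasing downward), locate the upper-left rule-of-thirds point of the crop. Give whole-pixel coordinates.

4646/3369 > 2/3, so the 2:3 crop keeps the full height 3369 and trims width to 3369 × 2/3 = 2246.00 px.
Left offset = (4646 − 2246.00)/2 = 1200.00 px; top offset = 0.
Upper-left is one-third across and one-third down within the crop:
x = 1200.00 + 1 × 2246.00/3 ≈ 1949; y = 0.00 + 1 × 3369.00/3 ≈ 1123.

(1949, 1123)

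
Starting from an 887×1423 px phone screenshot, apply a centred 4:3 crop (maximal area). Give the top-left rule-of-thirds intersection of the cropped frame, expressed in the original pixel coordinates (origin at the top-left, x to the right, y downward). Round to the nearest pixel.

x = 296 px, y = 601 px

887/1423 < 4/3, so the 4:3 crop keeps the full width 887 and trims height to 887 × 3/4 = 665.25 px.
Top offset = (1423 − 665.25)/2 = 378.88 px; left offset = 0.
Top-left is one-third across and one-third down within the crop:
x = 0.00 + 1 × 887.00/3 ≈ 296; y = 378.88 + 1 × 665.25/3 ≈ 601.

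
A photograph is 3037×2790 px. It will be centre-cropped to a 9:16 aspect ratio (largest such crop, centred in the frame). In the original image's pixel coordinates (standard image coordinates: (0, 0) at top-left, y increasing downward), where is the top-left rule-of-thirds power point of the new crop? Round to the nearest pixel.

x = 1257 px, y = 930 px

3037/2790 > 9/16, so the 9:16 crop keeps the full height 2790 and trims width to 2790 × 9/16 = 1569.38 px.
Left offset = (3037 − 1569.38)/2 = 733.81 px; top offset = 0.
Top-left is one-third across and one-third down within the crop:
x = 733.81 + 1 × 1569.38/3 ≈ 1257; y = 0.00 + 1 × 2790.00/3 ≈ 930.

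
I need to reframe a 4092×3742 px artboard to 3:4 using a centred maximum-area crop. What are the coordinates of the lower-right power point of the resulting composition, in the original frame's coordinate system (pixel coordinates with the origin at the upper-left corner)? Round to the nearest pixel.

(2514, 2495)

4092/3742 > 3/4, so the 3:4 crop keeps the full height 3742 and trims width to 3742 × 3/4 = 2806.50 px.
Left offset = (4092 − 2806.50)/2 = 642.75 px; top offset = 0.
Lower-right is two-thirds across and two-thirds down within the crop:
x = 642.75 + 2 × 2806.50/3 ≈ 2514; y = 0.00 + 2 × 3742.00/3 ≈ 2495.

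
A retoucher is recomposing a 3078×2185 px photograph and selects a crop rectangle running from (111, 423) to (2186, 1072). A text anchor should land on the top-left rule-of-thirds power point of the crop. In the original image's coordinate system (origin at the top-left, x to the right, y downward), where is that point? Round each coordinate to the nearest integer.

(803, 639)

Crop width = 2186 − 111 = 2075 px; one third is 691.67 px.
Crop height = 1072 − 423 = 649 px; one third is 216.33 px.
The top-left point is one-third across and one-third down within the crop:
x = 111 + 1 × 691.67 ≈ 803; y = 423 + 1 × 216.33 ≈ 639.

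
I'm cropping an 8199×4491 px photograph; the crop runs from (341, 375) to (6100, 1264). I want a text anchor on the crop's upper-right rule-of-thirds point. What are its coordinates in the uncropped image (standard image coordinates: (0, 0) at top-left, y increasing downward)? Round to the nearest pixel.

(4180, 671)

Crop width = 6100 − 341 = 5759 px; one third is 1919.67 px.
Crop height = 1264 − 375 = 889 px; one third is 296.33 px.
The upper-right point is two-thirds across and one-third down within the crop:
x = 341 + 2 × 1919.67 ≈ 4180; y = 375 + 1 × 296.33 ≈ 671.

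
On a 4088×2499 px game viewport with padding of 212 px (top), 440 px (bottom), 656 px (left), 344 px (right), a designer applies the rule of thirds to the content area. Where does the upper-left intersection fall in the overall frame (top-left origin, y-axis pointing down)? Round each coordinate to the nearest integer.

x = 1685 px, y = 828 px

Content width = 4088 − 656 − 344 = 3088 px; content height = 2499 − 212 − 440 = 1847 px.
Upper-left is one-third across and one-third down within the content area.
x = 656 + 1 × 3088/3 = 656 + 1029.33 ≈ 1685
y = 212 + 1 × 1847/3 = 212 + 615.67 ≈ 828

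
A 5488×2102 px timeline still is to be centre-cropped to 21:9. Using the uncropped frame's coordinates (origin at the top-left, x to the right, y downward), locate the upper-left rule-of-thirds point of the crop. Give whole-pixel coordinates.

x = 1927 px, y = 701 px

5488/2102 > 21/9, so the 21:9 crop keeps the full height 2102 and trims width to 2102 × 21/9 = 4904.67 px.
Left offset = (5488 − 4904.67)/2 = 291.67 px; top offset = 0.
Upper-left is one-third across and one-third down within the crop:
x = 291.67 + 1 × 4904.67/3 ≈ 1927; y = 0.00 + 1 × 2102.00/3 ≈ 701.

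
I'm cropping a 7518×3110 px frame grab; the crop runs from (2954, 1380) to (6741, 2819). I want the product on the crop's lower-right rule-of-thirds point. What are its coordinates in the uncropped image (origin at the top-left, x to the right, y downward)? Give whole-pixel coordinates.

Crop width = 6741 − 2954 = 3787 px; one third is 1262.33 px.
Crop height = 2819 − 1380 = 1439 px; one third is 479.67 px.
The lower-right point is two-thirds across and two-thirds down within the crop:
x = 2954 + 2 × 1262.33 ≈ 5479; y = 1380 + 2 × 479.67 ≈ 2339.

(5479, 2339)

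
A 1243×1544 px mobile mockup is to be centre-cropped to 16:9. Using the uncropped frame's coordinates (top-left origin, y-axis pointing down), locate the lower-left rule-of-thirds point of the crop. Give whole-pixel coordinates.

1243/1544 < 16/9, so the 16:9 crop keeps the full width 1243 and trims height to 1243 × 9/16 = 699.19 px.
Top offset = (1544 − 699.19)/2 = 422.41 px; left offset = 0.
Lower-left is one-third across and two-thirds down within the crop:
x = 0.00 + 1 × 1243.00/3 ≈ 414; y = 422.41 + 2 × 699.19/3 ≈ 889.

(414, 889)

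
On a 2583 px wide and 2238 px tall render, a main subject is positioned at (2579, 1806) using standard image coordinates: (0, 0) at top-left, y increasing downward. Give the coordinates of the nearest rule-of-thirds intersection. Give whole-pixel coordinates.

Third lines: x ∈ {861, 1722}, y ∈ {746, 1492}.
2579 is closer to x = 1722; 1806 is closer to y = 1492.
So the nearest intersection is the lower-right power point.

(1722, 1492)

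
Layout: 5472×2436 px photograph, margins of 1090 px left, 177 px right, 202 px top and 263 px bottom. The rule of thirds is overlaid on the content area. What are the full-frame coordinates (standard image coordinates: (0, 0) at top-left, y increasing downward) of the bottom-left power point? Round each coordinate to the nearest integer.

x = 2492 px, y = 1516 px

Content width = 5472 − 1090 − 177 = 4205 px; content height = 2436 − 202 − 263 = 1971 px.
Bottom-left is one-third across and two-thirds down within the content area.
x = 1090 + 1 × 4205/3 = 1090 + 1401.67 ≈ 2492
y = 202 + 2 × 1971/3 = 202 + 1314.00 ≈ 1516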